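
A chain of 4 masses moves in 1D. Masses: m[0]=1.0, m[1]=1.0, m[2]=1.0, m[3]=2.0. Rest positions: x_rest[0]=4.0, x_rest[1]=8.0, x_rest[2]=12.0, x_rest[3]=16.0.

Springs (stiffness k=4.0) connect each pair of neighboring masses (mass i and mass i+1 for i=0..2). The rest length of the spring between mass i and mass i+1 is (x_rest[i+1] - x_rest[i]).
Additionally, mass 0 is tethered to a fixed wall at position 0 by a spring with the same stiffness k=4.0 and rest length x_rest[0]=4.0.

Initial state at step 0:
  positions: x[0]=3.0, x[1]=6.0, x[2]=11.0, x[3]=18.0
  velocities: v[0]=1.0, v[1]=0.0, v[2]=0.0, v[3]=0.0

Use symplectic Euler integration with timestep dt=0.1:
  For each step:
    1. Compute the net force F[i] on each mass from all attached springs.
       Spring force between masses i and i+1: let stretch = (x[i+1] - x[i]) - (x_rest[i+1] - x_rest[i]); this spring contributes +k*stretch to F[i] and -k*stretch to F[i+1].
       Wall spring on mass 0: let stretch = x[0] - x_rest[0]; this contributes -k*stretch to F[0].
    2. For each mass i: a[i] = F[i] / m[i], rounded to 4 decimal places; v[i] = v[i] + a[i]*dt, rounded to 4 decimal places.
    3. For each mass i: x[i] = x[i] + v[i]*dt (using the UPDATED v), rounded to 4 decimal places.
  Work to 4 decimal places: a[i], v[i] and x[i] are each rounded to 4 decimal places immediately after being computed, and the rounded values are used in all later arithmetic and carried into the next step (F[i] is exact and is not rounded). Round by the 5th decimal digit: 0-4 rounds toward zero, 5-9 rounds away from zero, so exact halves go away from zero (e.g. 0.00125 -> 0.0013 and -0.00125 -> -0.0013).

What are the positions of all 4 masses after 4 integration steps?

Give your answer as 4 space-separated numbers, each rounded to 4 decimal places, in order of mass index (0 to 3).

Answer: 3.3701 6.7893 11.7199 17.4408

Derivation:
Step 0: x=[3.0000 6.0000 11.0000 18.0000] v=[1.0000 0.0000 0.0000 0.0000]
Step 1: x=[3.1000 6.0800 11.0800 17.9400] v=[1.0000 0.8000 0.8000 -0.6000]
Step 2: x=[3.1952 6.2408 11.2344 17.8228] v=[0.9520 1.6080 1.5440 -1.1720]
Step 3: x=[3.2844 6.4795 11.4526 17.6538] v=[0.8922 2.3872 2.1819 -1.6897]
Step 4: x=[3.3701 6.7893 11.7199 17.4408] v=[0.8565 3.0984 2.6731 -2.1299]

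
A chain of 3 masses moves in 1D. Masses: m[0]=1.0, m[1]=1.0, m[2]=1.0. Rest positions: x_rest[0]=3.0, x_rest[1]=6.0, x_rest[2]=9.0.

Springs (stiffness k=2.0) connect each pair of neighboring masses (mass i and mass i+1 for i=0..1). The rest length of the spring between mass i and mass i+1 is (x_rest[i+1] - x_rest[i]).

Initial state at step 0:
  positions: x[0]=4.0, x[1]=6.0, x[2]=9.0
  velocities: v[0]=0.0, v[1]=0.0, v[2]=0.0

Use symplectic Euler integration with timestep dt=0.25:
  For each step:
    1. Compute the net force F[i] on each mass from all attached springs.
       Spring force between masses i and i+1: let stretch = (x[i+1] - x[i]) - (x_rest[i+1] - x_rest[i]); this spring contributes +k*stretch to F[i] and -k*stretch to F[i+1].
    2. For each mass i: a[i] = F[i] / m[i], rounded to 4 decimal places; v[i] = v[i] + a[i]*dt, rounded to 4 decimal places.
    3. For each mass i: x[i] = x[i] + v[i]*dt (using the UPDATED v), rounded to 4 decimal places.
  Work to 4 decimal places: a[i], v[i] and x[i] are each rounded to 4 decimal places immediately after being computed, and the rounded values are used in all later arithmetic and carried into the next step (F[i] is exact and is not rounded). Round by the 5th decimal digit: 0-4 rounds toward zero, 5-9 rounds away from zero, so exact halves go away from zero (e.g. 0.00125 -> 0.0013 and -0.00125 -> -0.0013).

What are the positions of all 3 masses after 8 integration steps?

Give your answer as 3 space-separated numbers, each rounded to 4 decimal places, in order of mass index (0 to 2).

Step 0: x=[4.0000 6.0000 9.0000] v=[0.0000 0.0000 0.0000]
Step 1: x=[3.8750 6.1250 9.0000] v=[-0.5000 0.5000 0.0000]
Step 2: x=[3.6563 6.3281 9.0156] v=[-0.8750 0.8125 0.0625]
Step 3: x=[3.3965 6.5332 9.0703] v=[-1.0391 0.8204 0.2188]
Step 4: x=[3.1538 6.6634 9.1829] v=[-0.9708 0.5206 0.4503]
Step 5: x=[2.9748 6.6698 9.3556] v=[-0.7160 0.0256 0.6906]
Step 6: x=[2.8827 6.5501 9.5675] v=[-0.3685 -0.4790 0.8477]
Step 7: x=[2.8740 6.3491 9.7773] v=[-0.0348 -0.8040 0.8390]
Step 8: x=[2.9247 6.1422 9.9335] v=[0.2028 -0.8275 0.6249]

Answer: 2.9247 6.1422 9.9335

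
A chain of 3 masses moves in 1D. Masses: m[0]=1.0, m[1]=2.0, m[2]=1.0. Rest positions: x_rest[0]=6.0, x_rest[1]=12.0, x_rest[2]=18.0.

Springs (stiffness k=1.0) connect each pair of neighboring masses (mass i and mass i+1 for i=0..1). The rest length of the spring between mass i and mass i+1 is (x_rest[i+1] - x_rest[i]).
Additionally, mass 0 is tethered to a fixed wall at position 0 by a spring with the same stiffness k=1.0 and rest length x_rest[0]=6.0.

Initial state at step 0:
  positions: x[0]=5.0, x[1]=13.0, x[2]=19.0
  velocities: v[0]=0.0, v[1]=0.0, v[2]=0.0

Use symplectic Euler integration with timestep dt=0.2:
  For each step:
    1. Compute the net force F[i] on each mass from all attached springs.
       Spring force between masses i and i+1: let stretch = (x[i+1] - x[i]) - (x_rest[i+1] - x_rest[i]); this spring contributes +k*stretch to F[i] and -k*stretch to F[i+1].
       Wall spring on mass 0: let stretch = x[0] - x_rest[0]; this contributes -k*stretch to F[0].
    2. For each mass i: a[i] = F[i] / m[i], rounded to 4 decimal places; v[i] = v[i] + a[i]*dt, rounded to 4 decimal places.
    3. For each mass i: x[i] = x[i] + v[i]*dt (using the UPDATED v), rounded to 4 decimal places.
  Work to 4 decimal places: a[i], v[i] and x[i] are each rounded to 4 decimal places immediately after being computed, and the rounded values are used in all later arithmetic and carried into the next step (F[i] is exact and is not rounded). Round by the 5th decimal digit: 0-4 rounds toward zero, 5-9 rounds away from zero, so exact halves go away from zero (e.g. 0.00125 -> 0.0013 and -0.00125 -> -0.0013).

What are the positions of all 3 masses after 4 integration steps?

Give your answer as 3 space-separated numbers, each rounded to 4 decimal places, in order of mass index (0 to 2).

Answer: 6.0393 12.6571 18.9775

Derivation:
Step 0: x=[5.0000 13.0000 19.0000] v=[0.0000 0.0000 0.0000]
Step 1: x=[5.1200 12.9600 19.0000] v=[0.6000 -0.2000 0.0000]
Step 2: x=[5.3488 12.8840 18.9984] v=[1.1440 -0.3800 -0.0080]
Step 3: x=[5.6651 12.7796 18.9922] v=[1.5813 -0.5221 -0.0309]
Step 4: x=[6.0393 12.6571 18.9775] v=[1.8712 -0.6123 -0.0734]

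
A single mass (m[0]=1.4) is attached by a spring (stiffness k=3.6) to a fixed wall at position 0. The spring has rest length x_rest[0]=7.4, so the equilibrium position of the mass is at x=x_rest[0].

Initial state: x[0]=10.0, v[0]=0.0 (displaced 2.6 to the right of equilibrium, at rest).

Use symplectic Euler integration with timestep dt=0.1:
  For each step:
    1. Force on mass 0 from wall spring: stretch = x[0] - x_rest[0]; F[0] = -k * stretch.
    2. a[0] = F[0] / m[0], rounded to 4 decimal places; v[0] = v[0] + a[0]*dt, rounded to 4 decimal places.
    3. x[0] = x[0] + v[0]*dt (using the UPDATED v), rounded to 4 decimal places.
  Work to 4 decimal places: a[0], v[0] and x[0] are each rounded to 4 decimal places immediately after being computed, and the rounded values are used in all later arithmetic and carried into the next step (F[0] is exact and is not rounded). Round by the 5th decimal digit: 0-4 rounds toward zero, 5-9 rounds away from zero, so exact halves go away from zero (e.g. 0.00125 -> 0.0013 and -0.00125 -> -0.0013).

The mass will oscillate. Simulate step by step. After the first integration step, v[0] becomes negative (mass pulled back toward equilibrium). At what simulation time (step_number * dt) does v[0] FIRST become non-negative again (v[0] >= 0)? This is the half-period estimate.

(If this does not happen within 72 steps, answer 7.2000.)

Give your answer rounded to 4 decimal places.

Answer: 2.0000

Derivation:
Step 0: x=[10.0000] v=[0.0000]
Step 1: x=[9.9331] v=[-0.6686]
Step 2: x=[9.8011] v=[-1.3200]
Step 3: x=[9.6074] v=[-1.9374]
Step 4: x=[9.3569] v=[-2.5050]
Step 5: x=[9.0561] v=[-3.0082]
Step 6: x=[8.7127] v=[-3.4341]
Step 7: x=[8.3355] v=[-3.7717]
Step 8: x=[7.9343] v=[-4.0123]
Step 9: x=[7.5193] v=[-4.1497]
Step 10: x=[7.1013] v=[-4.1804]
Step 11: x=[6.6909] v=[-4.1036]
Step 12: x=[6.2988] v=[-3.9213]
Step 13: x=[5.9350] v=[-3.6381]
Step 14: x=[5.6089] v=[-3.2614]
Step 15: x=[5.3288] v=[-2.8008]
Step 16: x=[5.1020] v=[-2.2682]
Step 17: x=[4.9343] v=[-1.6773]
Step 18: x=[4.8300] v=[-1.0433]
Step 19: x=[4.7918] v=[-0.3824]
Step 20: x=[4.8206] v=[0.2883]
First v>=0 after going negative at step 20, time=2.0000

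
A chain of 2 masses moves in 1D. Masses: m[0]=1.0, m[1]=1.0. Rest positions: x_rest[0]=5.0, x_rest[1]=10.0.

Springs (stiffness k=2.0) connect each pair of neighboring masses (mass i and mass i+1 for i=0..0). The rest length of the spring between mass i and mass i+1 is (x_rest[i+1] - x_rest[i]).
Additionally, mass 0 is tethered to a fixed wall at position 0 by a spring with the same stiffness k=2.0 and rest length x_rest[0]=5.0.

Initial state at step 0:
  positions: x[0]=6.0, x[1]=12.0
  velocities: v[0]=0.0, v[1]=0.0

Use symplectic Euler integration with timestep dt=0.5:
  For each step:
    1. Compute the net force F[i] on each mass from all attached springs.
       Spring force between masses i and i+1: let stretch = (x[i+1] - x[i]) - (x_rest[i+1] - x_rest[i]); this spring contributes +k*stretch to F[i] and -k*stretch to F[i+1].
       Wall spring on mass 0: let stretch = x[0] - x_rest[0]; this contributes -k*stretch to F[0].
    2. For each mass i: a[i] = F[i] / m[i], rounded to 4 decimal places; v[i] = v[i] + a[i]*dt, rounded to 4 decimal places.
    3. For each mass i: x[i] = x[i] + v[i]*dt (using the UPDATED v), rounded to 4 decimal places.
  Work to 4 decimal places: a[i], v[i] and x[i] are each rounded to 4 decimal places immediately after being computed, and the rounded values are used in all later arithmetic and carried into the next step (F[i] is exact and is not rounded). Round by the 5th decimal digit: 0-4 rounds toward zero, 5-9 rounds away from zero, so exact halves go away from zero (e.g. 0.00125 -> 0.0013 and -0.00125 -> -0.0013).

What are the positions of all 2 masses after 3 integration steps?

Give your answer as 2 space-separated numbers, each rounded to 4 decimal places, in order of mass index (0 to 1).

Answer: 5.1250 10.0000

Derivation:
Step 0: x=[6.0000 12.0000] v=[0.0000 0.0000]
Step 1: x=[6.0000 11.5000] v=[0.0000 -1.0000]
Step 2: x=[5.7500 10.7500] v=[-0.5000 -1.5000]
Step 3: x=[5.1250 10.0000] v=[-1.2500 -1.5000]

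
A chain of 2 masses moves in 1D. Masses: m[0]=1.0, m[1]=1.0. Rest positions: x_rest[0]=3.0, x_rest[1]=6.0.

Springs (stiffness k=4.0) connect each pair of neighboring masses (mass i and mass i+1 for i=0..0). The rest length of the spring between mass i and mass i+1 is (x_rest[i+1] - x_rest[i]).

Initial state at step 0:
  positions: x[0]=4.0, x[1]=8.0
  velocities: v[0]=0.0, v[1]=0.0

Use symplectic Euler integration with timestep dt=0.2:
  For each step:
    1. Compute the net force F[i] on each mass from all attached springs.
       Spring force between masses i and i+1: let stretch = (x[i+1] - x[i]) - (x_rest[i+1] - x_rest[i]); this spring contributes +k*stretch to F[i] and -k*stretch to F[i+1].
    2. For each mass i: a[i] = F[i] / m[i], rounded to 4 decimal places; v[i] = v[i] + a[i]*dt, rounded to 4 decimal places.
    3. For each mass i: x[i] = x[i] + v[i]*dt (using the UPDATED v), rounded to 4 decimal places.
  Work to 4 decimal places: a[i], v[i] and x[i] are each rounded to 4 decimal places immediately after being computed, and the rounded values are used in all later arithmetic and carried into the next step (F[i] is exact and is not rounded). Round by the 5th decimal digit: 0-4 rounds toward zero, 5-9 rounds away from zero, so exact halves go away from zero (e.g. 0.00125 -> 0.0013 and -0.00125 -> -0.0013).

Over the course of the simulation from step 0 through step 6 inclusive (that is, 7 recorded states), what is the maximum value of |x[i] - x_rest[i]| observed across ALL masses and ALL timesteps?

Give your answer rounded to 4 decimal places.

Step 0: x=[4.0000 8.0000] v=[0.0000 0.0000]
Step 1: x=[4.1600 7.8400] v=[0.8000 -0.8000]
Step 2: x=[4.4288 7.5712] v=[1.3440 -1.3440]
Step 3: x=[4.7204 7.2796] v=[1.4579 -1.4579]
Step 4: x=[4.9415 7.0585] v=[1.1053 -1.1053]
Step 5: x=[5.0213 6.9787] v=[0.3989 -0.3989]
Step 6: x=[4.9343 7.0657] v=[-0.4352 0.4352]
Max displacement = 2.0213

Answer: 2.0213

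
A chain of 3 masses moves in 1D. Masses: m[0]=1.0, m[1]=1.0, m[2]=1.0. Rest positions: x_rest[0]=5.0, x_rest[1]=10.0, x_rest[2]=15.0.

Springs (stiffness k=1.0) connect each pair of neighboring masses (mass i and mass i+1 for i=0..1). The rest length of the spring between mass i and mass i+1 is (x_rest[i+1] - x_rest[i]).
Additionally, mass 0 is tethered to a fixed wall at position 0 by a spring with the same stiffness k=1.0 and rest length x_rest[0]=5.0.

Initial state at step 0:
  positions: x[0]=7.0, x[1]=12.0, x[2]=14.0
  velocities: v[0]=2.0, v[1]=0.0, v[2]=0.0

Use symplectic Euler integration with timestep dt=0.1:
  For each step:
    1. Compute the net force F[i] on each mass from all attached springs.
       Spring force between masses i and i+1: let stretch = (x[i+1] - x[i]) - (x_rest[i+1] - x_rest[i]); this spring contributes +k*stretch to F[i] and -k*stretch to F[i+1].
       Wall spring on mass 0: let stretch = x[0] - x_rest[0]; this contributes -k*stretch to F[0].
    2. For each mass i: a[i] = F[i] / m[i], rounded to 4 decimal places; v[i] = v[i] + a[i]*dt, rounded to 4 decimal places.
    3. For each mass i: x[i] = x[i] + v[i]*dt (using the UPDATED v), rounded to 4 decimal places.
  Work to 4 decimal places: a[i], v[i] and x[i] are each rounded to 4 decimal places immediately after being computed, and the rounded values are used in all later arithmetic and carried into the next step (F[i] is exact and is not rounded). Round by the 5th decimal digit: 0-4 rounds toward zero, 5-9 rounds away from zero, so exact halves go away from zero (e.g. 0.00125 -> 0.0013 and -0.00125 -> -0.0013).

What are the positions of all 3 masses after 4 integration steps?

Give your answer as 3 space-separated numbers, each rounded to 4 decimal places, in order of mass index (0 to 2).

Answer: 7.5621 11.7299 14.2912

Derivation:
Step 0: x=[7.0000 12.0000 14.0000] v=[2.0000 0.0000 0.0000]
Step 1: x=[7.1800 11.9700 14.0300] v=[1.8000 -0.3000 0.3000]
Step 2: x=[7.3361 11.9127 14.0894] v=[1.5610 -0.5730 0.5940]
Step 3: x=[7.4646 11.8314 14.1770] v=[1.2851 -0.8130 0.8763]
Step 4: x=[7.5621 11.7299 14.2912] v=[0.9753 -1.0151 1.1417]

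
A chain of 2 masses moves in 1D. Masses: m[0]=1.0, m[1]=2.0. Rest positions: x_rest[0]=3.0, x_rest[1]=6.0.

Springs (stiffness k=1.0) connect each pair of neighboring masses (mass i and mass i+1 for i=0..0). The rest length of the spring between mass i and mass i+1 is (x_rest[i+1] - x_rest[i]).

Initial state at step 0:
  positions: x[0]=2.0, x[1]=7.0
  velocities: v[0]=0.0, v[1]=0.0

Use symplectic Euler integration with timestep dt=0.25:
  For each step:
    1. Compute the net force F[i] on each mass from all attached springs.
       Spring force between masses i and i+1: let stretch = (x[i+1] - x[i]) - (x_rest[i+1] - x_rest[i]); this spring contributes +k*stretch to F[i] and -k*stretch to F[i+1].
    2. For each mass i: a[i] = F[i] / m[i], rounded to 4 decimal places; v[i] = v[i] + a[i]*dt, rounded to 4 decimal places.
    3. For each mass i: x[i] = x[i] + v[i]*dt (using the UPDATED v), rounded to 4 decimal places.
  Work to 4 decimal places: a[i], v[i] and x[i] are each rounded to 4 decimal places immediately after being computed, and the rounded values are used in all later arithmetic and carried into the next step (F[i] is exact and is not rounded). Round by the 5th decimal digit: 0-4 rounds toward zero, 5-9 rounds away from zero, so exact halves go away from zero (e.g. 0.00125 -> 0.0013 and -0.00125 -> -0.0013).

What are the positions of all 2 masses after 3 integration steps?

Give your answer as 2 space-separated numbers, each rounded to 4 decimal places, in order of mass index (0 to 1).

Step 0: x=[2.0000 7.0000] v=[0.0000 0.0000]
Step 1: x=[2.1250 6.9375] v=[0.5000 -0.2500]
Step 2: x=[2.3633 6.8184] v=[0.9531 -0.4766]
Step 3: x=[2.6925 6.6538] v=[1.3169 -0.6585]

Answer: 2.6925 6.6538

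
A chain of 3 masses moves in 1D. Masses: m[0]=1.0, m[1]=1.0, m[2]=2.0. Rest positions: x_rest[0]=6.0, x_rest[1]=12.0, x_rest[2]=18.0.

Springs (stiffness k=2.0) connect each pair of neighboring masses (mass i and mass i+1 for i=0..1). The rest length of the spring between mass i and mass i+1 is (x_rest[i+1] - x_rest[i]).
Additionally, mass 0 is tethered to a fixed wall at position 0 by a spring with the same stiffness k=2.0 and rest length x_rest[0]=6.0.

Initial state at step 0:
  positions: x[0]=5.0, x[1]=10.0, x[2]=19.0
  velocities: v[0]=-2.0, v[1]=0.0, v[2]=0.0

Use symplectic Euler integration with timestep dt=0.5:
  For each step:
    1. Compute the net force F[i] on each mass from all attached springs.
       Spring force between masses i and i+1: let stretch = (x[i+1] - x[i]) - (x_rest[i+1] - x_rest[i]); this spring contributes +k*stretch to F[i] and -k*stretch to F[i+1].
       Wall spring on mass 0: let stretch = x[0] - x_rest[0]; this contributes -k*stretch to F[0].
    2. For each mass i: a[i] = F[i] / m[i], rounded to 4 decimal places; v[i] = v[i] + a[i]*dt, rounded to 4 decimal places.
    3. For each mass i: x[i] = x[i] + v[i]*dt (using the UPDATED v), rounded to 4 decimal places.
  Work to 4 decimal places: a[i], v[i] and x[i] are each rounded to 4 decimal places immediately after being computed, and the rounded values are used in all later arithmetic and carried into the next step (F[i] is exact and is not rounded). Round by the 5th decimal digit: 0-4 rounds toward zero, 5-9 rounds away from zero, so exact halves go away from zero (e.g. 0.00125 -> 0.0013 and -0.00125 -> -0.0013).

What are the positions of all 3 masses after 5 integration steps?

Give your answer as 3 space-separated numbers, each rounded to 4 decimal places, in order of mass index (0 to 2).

Answer: 6.9337 12.0371 17.0498

Derivation:
Step 0: x=[5.0000 10.0000 19.0000] v=[-2.0000 0.0000 0.0000]
Step 1: x=[4.0000 12.0000 18.2500] v=[-2.0000 4.0000 -1.5000]
Step 2: x=[5.0000 13.1250 17.4375] v=[2.0000 2.2500 -1.6250]
Step 3: x=[7.5625 12.3438 17.0469] v=[5.1250 -1.5625 -0.7813]
Step 4: x=[8.7344 11.5235 16.9805] v=[2.3438 -1.6407 -0.1329]
Step 5: x=[6.9337 12.0371 17.0498] v=[-3.6015 1.0272 0.1386]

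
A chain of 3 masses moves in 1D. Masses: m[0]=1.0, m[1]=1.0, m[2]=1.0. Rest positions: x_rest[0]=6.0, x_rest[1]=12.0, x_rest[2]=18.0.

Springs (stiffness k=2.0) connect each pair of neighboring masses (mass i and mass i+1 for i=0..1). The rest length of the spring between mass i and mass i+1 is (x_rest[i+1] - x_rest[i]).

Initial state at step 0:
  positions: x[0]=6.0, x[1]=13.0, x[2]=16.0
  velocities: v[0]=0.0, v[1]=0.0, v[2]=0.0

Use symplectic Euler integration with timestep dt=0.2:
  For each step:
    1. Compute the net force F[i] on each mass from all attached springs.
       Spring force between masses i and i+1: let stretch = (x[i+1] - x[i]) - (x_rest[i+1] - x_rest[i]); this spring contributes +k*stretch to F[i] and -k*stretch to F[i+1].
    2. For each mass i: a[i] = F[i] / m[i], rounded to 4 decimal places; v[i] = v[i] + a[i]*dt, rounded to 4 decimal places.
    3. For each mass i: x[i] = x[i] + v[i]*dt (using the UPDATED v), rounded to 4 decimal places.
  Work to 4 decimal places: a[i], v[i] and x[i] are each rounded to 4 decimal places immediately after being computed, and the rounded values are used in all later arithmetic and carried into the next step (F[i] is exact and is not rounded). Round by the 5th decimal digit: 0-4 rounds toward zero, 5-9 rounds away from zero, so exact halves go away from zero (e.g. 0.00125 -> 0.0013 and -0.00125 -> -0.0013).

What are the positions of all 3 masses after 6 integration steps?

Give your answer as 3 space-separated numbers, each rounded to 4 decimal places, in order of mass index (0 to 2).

Step 0: x=[6.0000 13.0000 16.0000] v=[0.0000 0.0000 0.0000]
Step 1: x=[6.0800 12.6800 16.2400] v=[0.4000 -1.6000 1.2000]
Step 2: x=[6.2080 12.1168 16.6752] v=[0.6400 -2.8160 2.1760]
Step 3: x=[6.3287 11.4456 17.2257] v=[0.6035 -3.3562 2.7526]
Step 4: x=[6.3788 10.8274 17.7938] v=[0.2503 -3.0909 2.8406]
Step 5: x=[6.3047 10.4106 18.2846] v=[-0.3703 -2.0838 2.4540]
Step 6: x=[6.0791 10.2953 18.6255] v=[-1.1279 -0.5766 1.7044]

Answer: 6.0791 10.2953 18.6255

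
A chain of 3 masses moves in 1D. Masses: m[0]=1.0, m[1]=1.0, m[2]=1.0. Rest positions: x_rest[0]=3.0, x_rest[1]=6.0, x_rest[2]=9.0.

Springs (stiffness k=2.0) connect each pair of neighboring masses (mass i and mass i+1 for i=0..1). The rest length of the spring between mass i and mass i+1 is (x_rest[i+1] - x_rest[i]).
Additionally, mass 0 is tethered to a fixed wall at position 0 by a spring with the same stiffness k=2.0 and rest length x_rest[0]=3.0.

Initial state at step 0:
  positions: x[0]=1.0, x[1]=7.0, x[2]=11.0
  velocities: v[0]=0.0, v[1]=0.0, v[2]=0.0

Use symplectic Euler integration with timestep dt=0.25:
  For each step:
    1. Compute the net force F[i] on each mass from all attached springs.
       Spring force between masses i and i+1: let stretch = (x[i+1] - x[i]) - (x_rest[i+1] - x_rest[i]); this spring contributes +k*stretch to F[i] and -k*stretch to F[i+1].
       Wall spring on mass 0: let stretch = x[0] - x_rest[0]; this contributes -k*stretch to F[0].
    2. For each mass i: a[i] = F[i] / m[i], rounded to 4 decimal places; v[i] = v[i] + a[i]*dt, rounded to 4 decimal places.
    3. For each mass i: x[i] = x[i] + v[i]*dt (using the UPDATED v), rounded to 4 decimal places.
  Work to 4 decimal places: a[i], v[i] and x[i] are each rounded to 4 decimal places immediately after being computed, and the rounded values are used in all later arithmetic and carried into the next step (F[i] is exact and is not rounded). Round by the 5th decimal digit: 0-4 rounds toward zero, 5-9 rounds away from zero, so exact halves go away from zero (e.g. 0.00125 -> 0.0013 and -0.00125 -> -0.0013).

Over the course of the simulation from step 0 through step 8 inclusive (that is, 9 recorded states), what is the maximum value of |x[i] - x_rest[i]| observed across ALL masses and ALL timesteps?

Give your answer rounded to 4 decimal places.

Answer: 2.3669

Derivation:
Step 0: x=[1.0000 7.0000 11.0000] v=[0.0000 0.0000 0.0000]
Step 1: x=[1.6250 6.7500 10.8750] v=[2.5000 -1.0000 -0.5000]
Step 2: x=[2.6875 6.3750 10.6094] v=[4.2500 -1.5000 -1.0625]
Step 3: x=[3.8750 6.0684 10.1895] v=[4.7500 -1.2266 -1.6797]
Step 4: x=[4.8523 6.0027 9.6294] v=[3.9092 -0.2628 -2.2403]
Step 5: x=[5.3669 6.2466 8.9910] v=[2.0583 0.9754 -2.5537]
Step 6: x=[5.3206 6.7236 8.3845] v=[-0.1853 1.9078 -2.4259]
Step 7: x=[4.7846 7.2328 7.9454] v=[-2.1441 2.0368 -1.7564]
Step 8: x=[3.9565 7.5251 7.7922] v=[-3.3123 1.1690 -0.6127]
Max displacement = 2.3669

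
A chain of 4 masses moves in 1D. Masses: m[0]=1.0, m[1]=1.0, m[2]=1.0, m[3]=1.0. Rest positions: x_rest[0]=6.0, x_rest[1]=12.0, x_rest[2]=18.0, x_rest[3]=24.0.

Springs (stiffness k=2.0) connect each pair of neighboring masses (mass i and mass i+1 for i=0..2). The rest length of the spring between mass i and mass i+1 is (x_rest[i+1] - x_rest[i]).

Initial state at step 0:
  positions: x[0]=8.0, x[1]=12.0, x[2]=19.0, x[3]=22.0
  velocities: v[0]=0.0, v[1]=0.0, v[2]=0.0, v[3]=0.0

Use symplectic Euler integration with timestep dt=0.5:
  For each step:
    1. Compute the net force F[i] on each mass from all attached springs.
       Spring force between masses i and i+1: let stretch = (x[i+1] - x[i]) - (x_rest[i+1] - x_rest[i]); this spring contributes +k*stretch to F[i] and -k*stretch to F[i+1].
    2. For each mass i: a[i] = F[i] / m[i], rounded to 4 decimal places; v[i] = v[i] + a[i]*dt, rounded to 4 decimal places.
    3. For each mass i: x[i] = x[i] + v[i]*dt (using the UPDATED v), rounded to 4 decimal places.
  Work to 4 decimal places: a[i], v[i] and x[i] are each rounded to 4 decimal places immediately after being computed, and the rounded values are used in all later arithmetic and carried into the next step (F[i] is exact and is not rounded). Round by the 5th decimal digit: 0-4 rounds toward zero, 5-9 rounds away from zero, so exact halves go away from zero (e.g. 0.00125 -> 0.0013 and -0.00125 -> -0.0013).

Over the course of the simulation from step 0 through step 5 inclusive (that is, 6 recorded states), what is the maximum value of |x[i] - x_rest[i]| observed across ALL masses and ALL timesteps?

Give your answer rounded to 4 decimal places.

Answer: 2.2500

Derivation:
Step 0: x=[8.0000 12.0000 19.0000 22.0000] v=[0.0000 0.0000 0.0000 0.0000]
Step 1: x=[7.0000 13.5000 17.0000 23.5000] v=[-2.0000 3.0000 -4.0000 3.0000]
Step 2: x=[6.2500 13.5000 16.5000 24.7500] v=[-1.5000 0.0000 -1.0000 2.5000]
Step 3: x=[6.1250 11.3750 18.6250 24.8750] v=[-0.2500 -4.2500 4.2500 0.2500]
Step 4: x=[5.6250 10.2500 20.2500 24.8750] v=[-1.0000 -2.2500 3.2500 0.0000]
Step 5: x=[4.4375 11.8125 19.1875 25.5625] v=[-2.3750 3.1250 -2.1250 1.3750]
Max displacement = 2.2500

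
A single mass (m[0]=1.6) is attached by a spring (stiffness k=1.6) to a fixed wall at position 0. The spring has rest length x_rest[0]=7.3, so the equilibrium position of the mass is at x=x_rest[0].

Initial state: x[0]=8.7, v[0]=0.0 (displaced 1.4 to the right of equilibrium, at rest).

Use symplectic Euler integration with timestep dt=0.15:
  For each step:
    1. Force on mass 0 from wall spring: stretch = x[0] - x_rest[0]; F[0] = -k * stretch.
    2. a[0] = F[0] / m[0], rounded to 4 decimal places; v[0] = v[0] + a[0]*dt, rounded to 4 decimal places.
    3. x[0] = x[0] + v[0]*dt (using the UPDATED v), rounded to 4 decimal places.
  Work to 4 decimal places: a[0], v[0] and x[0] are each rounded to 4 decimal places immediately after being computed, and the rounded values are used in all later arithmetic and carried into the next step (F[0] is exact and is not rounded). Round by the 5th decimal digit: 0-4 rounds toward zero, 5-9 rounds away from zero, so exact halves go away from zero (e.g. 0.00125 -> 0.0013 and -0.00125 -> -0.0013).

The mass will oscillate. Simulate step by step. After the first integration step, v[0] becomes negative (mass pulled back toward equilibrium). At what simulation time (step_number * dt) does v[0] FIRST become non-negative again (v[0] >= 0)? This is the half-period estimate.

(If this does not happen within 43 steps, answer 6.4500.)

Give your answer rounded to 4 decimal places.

Answer: 3.1500

Derivation:
Step 0: x=[8.7000] v=[0.0000]
Step 1: x=[8.6685] v=[-0.2100]
Step 2: x=[8.6062] v=[-0.4153]
Step 3: x=[8.5145] v=[-0.6112]
Step 4: x=[8.3955] v=[-0.7934]
Step 5: x=[8.2518] v=[-0.9577]
Step 6: x=[8.0867] v=[-1.1005]
Step 7: x=[7.9039] v=[-1.2185]
Step 8: x=[7.7075] v=[-1.3091]
Step 9: x=[7.5020] v=[-1.3702]
Step 10: x=[7.2919] v=[-1.4005]
Step 11: x=[7.0820] v=[-1.3993]
Step 12: x=[6.8770] v=[-1.3666]
Step 13: x=[6.6815] v=[-1.3032]
Step 14: x=[6.4999] v=[-1.2104]
Step 15: x=[6.3363] v=[-1.0904]
Step 16: x=[6.1944] v=[-0.9458]
Step 17: x=[6.0774] v=[-0.7800]
Step 18: x=[5.9879] v=[-0.5966]
Step 19: x=[5.9279] v=[-0.3998]
Step 20: x=[5.8988] v=[-0.1940]
Step 21: x=[5.9012] v=[0.0162]
First v>=0 after going negative at step 21, time=3.1500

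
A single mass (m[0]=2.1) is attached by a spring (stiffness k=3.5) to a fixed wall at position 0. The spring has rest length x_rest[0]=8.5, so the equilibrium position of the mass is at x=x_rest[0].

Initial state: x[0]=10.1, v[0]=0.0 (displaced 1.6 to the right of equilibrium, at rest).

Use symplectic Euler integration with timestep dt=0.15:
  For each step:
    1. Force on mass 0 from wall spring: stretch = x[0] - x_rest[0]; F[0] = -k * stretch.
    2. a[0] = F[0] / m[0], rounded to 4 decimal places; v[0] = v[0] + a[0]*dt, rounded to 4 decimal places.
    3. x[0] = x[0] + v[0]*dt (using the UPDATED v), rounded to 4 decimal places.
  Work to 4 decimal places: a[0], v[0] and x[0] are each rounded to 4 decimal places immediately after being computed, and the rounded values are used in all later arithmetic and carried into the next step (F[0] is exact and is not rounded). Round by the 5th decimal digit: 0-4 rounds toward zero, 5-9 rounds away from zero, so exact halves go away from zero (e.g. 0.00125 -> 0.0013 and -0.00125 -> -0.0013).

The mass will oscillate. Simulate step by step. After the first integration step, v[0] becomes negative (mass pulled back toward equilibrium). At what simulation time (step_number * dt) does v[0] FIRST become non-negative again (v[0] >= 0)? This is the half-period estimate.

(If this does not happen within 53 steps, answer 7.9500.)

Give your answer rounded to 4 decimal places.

Answer: 2.5500

Derivation:
Step 0: x=[10.1000] v=[0.0000]
Step 1: x=[10.0400] v=[-0.4000]
Step 2: x=[9.9223] v=[-0.7850]
Step 3: x=[9.7512] v=[-1.1406]
Step 4: x=[9.5332] v=[-1.4534]
Step 5: x=[9.2764] v=[-1.7117]
Step 6: x=[8.9905] v=[-1.9058]
Step 7: x=[8.6862] v=[-2.0284]
Step 8: x=[8.3750] v=[-2.0749]
Step 9: x=[8.0684] v=[-2.0437]
Step 10: x=[7.7780] v=[-1.9358]
Step 11: x=[7.5147] v=[-1.7553]
Step 12: x=[7.2884] v=[-1.5090]
Step 13: x=[7.1075] v=[-1.2061]
Step 14: x=[6.9788] v=[-0.8580]
Step 15: x=[6.9071] v=[-0.4777]
Step 16: x=[6.8952] v=[-0.0795]
Step 17: x=[6.9435] v=[0.3217]
First v>=0 after going negative at step 17, time=2.5500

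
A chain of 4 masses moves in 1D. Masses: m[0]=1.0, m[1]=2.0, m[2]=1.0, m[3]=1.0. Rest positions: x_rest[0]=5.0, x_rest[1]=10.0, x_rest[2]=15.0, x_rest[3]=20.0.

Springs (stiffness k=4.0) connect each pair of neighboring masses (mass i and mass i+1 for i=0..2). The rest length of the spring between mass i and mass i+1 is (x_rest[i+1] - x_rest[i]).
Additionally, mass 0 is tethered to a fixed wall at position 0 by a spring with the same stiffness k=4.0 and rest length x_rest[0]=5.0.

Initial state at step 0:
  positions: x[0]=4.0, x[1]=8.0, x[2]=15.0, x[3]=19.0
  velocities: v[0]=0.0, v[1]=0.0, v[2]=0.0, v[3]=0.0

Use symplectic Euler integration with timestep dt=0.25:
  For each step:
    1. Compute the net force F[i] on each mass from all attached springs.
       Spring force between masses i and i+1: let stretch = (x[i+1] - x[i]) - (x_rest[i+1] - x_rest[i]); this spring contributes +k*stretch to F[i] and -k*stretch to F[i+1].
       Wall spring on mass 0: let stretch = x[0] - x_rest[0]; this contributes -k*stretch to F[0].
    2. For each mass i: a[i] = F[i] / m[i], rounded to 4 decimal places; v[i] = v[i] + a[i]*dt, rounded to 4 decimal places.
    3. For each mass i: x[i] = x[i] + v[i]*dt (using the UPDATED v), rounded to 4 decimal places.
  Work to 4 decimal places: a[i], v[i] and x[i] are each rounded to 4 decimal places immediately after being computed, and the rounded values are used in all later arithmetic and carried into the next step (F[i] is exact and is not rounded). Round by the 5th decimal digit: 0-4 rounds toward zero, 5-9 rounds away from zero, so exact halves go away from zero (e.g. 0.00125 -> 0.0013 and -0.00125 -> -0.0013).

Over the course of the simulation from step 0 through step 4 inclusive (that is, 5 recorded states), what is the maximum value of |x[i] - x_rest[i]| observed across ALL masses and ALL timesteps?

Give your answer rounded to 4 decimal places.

Answer: 2.2187

Derivation:
Step 0: x=[4.0000 8.0000 15.0000 19.0000] v=[0.0000 0.0000 0.0000 0.0000]
Step 1: x=[4.0000 8.3750 14.2500 19.2500] v=[0.0000 1.5000 -3.0000 1.0000]
Step 2: x=[4.0938 8.9375 13.2813 19.5000] v=[0.3750 2.2500 -3.8750 1.0000]
Step 3: x=[4.3750 9.4375 12.7813 19.4453] v=[1.1249 2.0001 -2.0001 -0.2187]
Step 4: x=[4.8281 9.7227 13.1113 18.9746] v=[1.8124 1.1408 1.3201 -1.8827]
Max displacement = 2.2187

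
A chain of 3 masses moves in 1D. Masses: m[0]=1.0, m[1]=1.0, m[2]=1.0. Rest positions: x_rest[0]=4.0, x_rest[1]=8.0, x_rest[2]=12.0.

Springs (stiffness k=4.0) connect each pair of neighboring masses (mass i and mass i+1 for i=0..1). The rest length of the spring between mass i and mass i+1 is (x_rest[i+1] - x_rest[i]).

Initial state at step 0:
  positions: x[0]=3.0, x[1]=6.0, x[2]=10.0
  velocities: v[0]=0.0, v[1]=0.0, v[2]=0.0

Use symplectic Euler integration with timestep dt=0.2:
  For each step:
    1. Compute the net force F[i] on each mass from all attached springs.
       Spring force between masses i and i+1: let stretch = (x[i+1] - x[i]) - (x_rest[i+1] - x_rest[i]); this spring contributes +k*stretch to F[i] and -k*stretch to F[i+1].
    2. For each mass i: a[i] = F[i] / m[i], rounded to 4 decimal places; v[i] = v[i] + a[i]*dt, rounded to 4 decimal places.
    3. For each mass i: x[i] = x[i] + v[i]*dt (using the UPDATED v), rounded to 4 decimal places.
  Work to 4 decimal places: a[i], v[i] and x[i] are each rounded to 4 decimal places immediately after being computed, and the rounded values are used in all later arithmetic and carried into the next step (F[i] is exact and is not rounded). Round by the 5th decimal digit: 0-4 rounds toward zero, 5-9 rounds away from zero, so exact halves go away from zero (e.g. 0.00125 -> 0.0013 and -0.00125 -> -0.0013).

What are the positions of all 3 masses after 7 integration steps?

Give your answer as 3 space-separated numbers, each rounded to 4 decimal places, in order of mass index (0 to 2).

Step 0: x=[3.0000 6.0000 10.0000] v=[0.0000 0.0000 0.0000]
Step 1: x=[2.8400 6.1600 10.0000] v=[-0.8000 0.8000 0.0000]
Step 2: x=[2.5712 6.4032 10.0256] v=[-1.3440 1.2160 0.1280]
Step 3: x=[2.2755 6.6129 10.1116] v=[-1.4784 1.0483 0.4301]
Step 4: x=[2.0338 6.6884 10.2778] v=[-1.2085 0.3773 0.8311]
Step 5: x=[1.8968 6.5934 10.5097] v=[-0.6848 -0.4749 1.1596]
Step 6: x=[1.8713 6.3736 10.7550] v=[-0.1275 -1.0991 1.2266]
Step 7: x=[1.9262 6.1344 10.9393] v=[0.2743 -1.1958 0.9215]

Answer: 1.9262 6.1344 10.9393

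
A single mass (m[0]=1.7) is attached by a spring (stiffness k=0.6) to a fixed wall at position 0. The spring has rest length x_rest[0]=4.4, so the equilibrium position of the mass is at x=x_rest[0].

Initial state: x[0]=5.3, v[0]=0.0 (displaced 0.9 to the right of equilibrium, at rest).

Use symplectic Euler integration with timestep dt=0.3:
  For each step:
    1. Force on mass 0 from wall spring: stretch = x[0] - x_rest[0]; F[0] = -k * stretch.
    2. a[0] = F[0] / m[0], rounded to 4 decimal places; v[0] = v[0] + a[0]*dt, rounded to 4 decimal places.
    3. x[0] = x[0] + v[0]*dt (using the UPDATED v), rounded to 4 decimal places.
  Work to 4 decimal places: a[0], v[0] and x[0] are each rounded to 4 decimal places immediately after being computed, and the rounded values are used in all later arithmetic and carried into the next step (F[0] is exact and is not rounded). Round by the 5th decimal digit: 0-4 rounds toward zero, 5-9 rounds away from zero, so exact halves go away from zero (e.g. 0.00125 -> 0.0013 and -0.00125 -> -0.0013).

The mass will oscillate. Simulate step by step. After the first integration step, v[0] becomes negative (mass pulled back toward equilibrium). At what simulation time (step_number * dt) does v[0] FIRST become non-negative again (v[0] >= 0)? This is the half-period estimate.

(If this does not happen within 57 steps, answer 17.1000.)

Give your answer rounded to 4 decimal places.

Answer: 5.4000

Derivation:
Step 0: x=[5.3000] v=[0.0000]
Step 1: x=[5.2714] v=[-0.0953]
Step 2: x=[5.2151] v=[-0.1876]
Step 3: x=[5.1329] v=[-0.2739]
Step 4: x=[5.0275] v=[-0.3515]
Step 5: x=[4.9021] v=[-0.4180]
Step 6: x=[4.7607] v=[-0.4712]
Step 7: x=[4.6079] v=[-0.5094]
Step 8: x=[4.4485] v=[-0.5314]
Step 9: x=[4.2876] v=[-0.5365]
Step 10: x=[4.1302] v=[-0.5246]
Step 11: x=[3.9814] v=[-0.4960]
Step 12: x=[3.8459] v=[-0.4517]
Step 13: x=[3.7280] v=[-0.3930]
Step 14: x=[3.6315] v=[-0.3218]
Step 15: x=[3.5594] v=[-0.2404]
Step 16: x=[3.5140] v=[-0.1514]
Step 17: x=[3.4967] v=[-0.0576]
Step 18: x=[3.5081] v=[0.0380]
First v>=0 after going negative at step 18, time=5.4000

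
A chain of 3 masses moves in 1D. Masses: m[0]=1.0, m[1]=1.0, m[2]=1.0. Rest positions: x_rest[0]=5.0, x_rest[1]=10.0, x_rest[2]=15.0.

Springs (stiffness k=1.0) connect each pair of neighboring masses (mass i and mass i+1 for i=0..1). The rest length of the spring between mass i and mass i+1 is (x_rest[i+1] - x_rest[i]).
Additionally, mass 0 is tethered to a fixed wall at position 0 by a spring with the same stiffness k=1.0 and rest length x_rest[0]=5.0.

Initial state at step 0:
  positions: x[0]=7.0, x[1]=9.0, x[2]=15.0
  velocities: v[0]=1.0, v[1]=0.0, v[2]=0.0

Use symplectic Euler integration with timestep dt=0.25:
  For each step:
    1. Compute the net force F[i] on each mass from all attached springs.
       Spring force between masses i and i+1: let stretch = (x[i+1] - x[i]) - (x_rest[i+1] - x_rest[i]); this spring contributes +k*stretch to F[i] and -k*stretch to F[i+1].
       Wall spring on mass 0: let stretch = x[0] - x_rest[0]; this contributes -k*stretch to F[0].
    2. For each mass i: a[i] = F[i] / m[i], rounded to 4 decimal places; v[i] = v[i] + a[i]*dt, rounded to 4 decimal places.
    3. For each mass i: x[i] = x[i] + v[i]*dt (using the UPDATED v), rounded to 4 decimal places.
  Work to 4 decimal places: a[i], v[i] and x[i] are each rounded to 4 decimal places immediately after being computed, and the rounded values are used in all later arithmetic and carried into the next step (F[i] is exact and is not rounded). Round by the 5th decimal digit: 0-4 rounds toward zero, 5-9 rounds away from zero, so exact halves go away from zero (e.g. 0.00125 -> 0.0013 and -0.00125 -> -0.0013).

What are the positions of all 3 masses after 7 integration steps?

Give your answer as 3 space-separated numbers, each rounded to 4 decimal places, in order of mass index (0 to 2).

Answer: 3.8131 11.6354 14.9799

Derivation:
Step 0: x=[7.0000 9.0000 15.0000] v=[1.0000 0.0000 0.0000]
Step 1: x=[6.9375 9.2500 14.9375] v=[-0.2500 1.0000 -0.2500]
Step 2: x=[6.5859 9.7110 14.8320] v=[-1.4063 1.8438 -0.4219]
Step 3: x=[6.0180 10.2967 14.7190] v=[-2.2715 2.3428 -0.4522]
Step 4: x=[5.3414 10.8914 14.6421] v=[-2.7063 2.3787 -0.3078]
Step 5: x=[4.6779 11.3736 14.6432] v=[-2.6542 1.9289 0.0045]
Step 6: x=[4.1405 11.6417 14.7525] v=[-2.1498 1.0724 0.4371]
Step 7: x=[3.8131 11.6354 14.9799] v=[-1.3096 -0.0252 0.9094]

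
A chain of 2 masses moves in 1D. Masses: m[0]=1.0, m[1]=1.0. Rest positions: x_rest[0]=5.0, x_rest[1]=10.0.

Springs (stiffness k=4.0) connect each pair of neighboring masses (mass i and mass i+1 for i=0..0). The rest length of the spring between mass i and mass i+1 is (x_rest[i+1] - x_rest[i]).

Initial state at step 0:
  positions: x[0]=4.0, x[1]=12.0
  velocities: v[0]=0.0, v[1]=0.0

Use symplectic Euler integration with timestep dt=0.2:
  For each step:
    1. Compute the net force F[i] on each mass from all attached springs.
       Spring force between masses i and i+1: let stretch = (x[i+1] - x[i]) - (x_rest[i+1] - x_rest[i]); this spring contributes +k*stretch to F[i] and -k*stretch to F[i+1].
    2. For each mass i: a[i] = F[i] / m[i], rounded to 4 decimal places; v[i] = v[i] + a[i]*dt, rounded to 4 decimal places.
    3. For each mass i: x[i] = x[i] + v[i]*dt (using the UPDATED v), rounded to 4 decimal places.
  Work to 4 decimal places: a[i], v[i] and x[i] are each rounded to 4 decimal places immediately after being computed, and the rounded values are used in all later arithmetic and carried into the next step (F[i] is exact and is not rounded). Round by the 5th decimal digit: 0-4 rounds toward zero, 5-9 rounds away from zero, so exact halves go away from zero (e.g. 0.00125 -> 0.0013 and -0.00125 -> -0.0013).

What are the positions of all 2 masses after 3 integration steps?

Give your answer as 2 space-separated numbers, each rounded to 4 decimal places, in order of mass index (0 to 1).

Answer: 6.1612 9.8388

Derivation:
Step 0: x=[4.0000 12.0000] v=[0.0000 0.0000]
Step 1: x=[4.4800 11.5200] v=[2.4000 -2.4000]
Step 2: x=[5.2864 10.7136] v=[4.0320 -4.0320]
Step 3: x=[6.1612 9.8388] v=[4.3738 -4.3738]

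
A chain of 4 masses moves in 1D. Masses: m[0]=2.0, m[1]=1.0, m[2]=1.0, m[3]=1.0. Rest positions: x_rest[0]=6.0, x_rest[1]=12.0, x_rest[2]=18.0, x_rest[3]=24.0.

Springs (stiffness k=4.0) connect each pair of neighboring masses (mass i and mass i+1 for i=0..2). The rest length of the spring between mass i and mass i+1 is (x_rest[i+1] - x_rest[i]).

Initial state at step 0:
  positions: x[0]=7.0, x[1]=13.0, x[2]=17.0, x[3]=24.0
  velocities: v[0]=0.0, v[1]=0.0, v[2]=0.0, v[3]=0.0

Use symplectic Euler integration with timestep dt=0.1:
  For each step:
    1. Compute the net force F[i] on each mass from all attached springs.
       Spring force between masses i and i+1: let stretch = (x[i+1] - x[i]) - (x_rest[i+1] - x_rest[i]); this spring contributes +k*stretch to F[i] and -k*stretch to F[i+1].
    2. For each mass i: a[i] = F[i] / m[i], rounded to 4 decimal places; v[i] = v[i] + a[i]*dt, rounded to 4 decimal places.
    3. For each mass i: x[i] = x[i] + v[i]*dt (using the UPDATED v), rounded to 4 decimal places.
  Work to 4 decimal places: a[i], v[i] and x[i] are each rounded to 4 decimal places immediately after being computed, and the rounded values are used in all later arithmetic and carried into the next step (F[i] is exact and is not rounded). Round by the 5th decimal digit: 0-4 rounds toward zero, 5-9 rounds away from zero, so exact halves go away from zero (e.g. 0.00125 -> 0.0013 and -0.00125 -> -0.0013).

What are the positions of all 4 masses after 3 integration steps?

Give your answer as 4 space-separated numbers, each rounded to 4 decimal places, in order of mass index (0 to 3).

Step 0: x=[7.0000 13.0000 17.0000 24.0000] v=[0.0000 0.0000 0.0000 0.0000]
Step 1: x=[7.0000 12.9200 17.1200 23.9600] v=[0.0000 -0.8000 1.2000 -0.4000]
Step 2: x=[6.9984 12.7712 17.3456 23.8864] v=[-0.0160 -1.4880 2.2560 -0.7360]
Step 3: x=[6.9923 12.5745 17.6499 23.7912] v=[-0.0614 -1.9674 3.0426 -0.9523]

Answer: 6.9923 12.5745 17.6499 23.7912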